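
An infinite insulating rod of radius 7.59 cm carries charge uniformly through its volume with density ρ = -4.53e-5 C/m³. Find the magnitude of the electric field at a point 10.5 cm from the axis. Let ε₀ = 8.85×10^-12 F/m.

E = 1.40e5 N/C

By cylindrical symmetry E is radial; use a coaxial Gaussian cylinder of radius 10.5 cm and length L (r > 7.59 cm, full cross-section enclosed).
λ_enc = ρ·πR² = (-4.53×10^-5)π(0.0759)² = -8.198×10^-7 C/m.
Applying ∮E·dA = Q_enc/ε₀ with the end caps contributing no flux:
E = |λ_enc|/(2πε₀r) = (8.198e-7)/(2π·8.85×10^-12·0.105) = 1.40×10^5 N/C.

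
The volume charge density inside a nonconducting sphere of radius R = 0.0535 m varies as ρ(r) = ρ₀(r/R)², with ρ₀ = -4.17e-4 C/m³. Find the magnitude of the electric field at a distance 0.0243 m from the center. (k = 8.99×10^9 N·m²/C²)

By spherical symmetry E is radial; choose a Gaussian sphere of radius r = 0.0243 m (r < R).
Q_enc = ∫₀^r ρ(r')·4πr'² dr' = (4πρ₀/R²) ∫₀^r r'^4 dr' = 4πρ₀ r^5/(5·R²) = -3.102e-9 C.
Gauss's law: E·4πr² = Q_enc/ε₀.
E = k|Q_enc|/r² = (8.99×10^9)(3.102×10^-9)/(0.0243)² = 4.72×10^4 N/C.

E = 4.72×10^4 V/m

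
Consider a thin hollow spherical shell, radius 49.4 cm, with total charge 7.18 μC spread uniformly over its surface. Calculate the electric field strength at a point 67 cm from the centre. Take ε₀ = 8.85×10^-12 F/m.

|E| ≈ 1.44×10^5 V/m

Use a concentric Gaussian sphere at r = 67 cm (r > 49.4 cm).
The entire shell is enclosed: Q_enc = 7.18e-6 C.
Gauss's law: E·4πr² = Q_enc/ε₀.
E = |Q_enc|/(4πε₀r²) = (7.18×10^-6)/(4π·8.85×10^-12·(0.67)²) = 1.44e5 N/C.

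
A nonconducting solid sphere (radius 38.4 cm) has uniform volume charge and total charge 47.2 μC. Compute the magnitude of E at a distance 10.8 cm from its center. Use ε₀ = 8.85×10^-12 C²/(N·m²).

8.10×10^5 N/C

Symmetry ⇒ E = E(r) r̂. Gaussian sphere of radius r = 10.8 cm (r < R).
For a uniform sphere the enclosed fraction is (r/R)³, so Q_enc = (47.2 μC)(0.108/0.384)³ = 1.05×10^-6 C.
Gauss's law: E·4πr² = Q_enc/ε₀.
E = |Q_enc|/(4πε₀r²) = (1.05×10^-6)/(4π·8.85×10^-12·(0.108)²) = 8.10e5 N/C.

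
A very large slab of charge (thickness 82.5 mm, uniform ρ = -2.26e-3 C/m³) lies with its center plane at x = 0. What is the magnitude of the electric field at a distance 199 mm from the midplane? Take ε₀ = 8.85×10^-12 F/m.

The point |x| = 199 mm lies outside the slab (half-thickness 0.04125 m). A symmetric pillbox spanning the full slab encloses Q_enc = ρ·d·A.
Flux = 2EA ⇒ E = |ρ|d/(2ε₀), independent of distance outside.
E = (2.26×10^-3)(0.0825)/(2·8.85×10^-12) = 1.05×10^7 N/C.

1.05×10^7 N/C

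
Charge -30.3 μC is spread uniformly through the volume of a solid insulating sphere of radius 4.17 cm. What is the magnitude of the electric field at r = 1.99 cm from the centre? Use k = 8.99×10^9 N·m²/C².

Take a concentric spherical Gaussian surface of radius r = 1.99 cm (r < R).
For a uniform sphere the enclosed fraction is (r/R)³, so Q_enc = (-30.3 μC)(0.0199/0.0417)³ = -3.293×10^-6 C.
By Gauss's law, ∮E·dA = E·4πr² = Q_enc/ε₀.
E = k|Q_enc|/r² = (8.99×10^9)(3.293×10^-6)/(0.0199)² = 7.48×10^7 N/C.

7.48×10^7 V/m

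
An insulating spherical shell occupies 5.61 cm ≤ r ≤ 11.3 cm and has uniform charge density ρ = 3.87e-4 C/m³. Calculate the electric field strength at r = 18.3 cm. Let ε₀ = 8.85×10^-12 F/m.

Use a concentric Gaussian sphere at r = 18.3 cm (r > 11.3 cm, enclosing the whole shell).
Q_enc = ρ·(4π/3)(b³ − a³) = (3.87e-4)·(4π/3)·((0.113)³ − (0.0561)³) = 2.053e-6 C.
Applying ∮E·dA = Q_enc/ε₀ with Φ = E(4πr²):
E = |Q_enc|/(4πε₀r²) = (2.053×10^-6)/(4π·8.85×10^-12·(0.183)²) = 5.51×10^5 N/C.

|E| = 5.51e5 V/m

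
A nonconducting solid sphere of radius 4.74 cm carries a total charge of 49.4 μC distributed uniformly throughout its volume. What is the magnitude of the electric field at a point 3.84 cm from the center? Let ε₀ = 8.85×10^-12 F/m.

Use a concentric Gaussian sphere at r = 3.84 cm (r < R).
Only the charge within r is enclosed: Q_enc = Q·(r/R)³ = (49.4 μC)·(3.84 cm/4.74 cm)³ = 2.627e-5 C.
Gauss's law: E·4πr² = Q_enc/ε₀.
E = |Q_enc|/(4πε₀r²) = (2.627×10^-5)/(4π·8.85×10^-12·(0.0384)²) = 1.60e8 N/C.

|E| = 1.60×10^8 N/C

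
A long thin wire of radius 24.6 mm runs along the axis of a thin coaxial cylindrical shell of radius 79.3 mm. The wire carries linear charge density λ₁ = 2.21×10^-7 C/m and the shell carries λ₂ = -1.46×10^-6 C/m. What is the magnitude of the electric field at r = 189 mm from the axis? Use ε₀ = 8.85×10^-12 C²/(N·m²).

|E| ≈ 1.18×10^5 N/C

Choose a coaxial cylinder of radius r = 189 mm (arbitrary length L) as the Gaussian surface (r > 79.3 mm, enclosing both).
λ_enc = λ₁ + λ₂ = (2.21×10^-7) + (-1.46e-6) = -1.239×10^-6 C/m.
By Gauss's law (flux through the curved wall only), E·2πrL = λ_enc L/ε₀.
E = |λ_enc|/(2πε₀r) = (1.239×10^-6)/(2π·8.85×10^-12·0.189) = 1.18×10^5 N/C.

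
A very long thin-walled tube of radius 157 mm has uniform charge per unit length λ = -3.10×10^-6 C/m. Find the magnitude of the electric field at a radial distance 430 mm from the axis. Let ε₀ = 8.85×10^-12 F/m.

1.30×10^5 N/C

By cylindrical symmetry E is radial; use a coaxial Gaussian cylinder of radius 430 mm and length L (r > 157 mm).
The full line charge is enclosed: λ_enc = -3.10×10^-6 C/m.
Gauss's law: E·2πrL = λ_enc L/ε₀.
E = |λ_enc|/(2πε₀r) = (3.10×10^-6)/(2π·8.85×10^-12·0.43) = 1.30e5 N/C.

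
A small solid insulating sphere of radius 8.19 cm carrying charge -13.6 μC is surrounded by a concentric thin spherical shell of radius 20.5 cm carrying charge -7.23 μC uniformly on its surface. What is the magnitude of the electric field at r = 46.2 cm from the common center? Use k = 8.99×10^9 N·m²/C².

By spherical symmetry E is radial; choose a Gaussian sphere of radius r = 46.2 cm (r > 20.5 cm, enclosing both).
Q_enc = (-13.6 μC) + (-7.23 μC) = -2.083e-5 C.
Since E is radial and uniform over the Gaussian sphere, Φ = E·4πr² = Q_enc/ε₀.
E = k|Q_enc|/r² = (8.99×10^9)(2.083e-5)/(0.462)² = 8.77e5 N/C.

|E| = 8.77×10^5 N/C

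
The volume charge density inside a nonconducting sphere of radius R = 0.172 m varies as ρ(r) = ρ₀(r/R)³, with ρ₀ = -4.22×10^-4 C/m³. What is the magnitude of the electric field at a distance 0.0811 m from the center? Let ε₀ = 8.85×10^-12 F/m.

By spherical symmetry E is radial; choose a Gaussian sphere of radius r = 0.0811 m (r < R).
Q_enc = ∫₀^r ρ(r')·4πr'² dr' = (4πρ₀/R³) ∫₀^r r'^5 dr' = 4πρ₀ r^6/(6·R³) = -4.942×10^-8 C.
Gauss's law: E·4πr² = Q_enc/ε₀.
E = |Q_enc|/(4πε₀r²) = (4.942×10^-8)/(4π·8.85×10^-12·(0.0811)²) = 6.76×10^4 N/C.

E = 6.76×10^4 V/m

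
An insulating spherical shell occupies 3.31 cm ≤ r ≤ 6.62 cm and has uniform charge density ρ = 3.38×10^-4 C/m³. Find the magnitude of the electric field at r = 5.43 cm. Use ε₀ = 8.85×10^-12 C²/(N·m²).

Use a concentric Gaussian sphere at r = 5.43 cm (within the shell material, 3.31 cm < r < 6.62 cm).
Only the shell between 3.31 cm and r is enclosed: Q_enc = ρ·(4π/3)(r³ − a³) = (3.38e-4)·(4π/3)·((0.0543)³ − (0.0331)³) = 1.753e-7 C.
Since E is radial and uniform over the Gaussian sphere, Φ = E·4πr² = Q_enc/ε₀.
E = |Q_enc|/(4πε₀r²) = (1.753×10^-7)/(4π·8.85×10^-12·(0.0543)²) = 5.35×10^5 N/C.

5.35e5 N/C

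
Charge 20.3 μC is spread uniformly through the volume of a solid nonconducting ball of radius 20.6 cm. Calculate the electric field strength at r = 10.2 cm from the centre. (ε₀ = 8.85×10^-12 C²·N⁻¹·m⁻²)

By spherical symmetry E is radial; choose a Gaussian sphere of radius r = 10.2 cm (r < R).
For a uniform sphere the enclosed fraction is (r/R)³, so Q_enc = (20.3 μC)(0.102/0.206)³ = 2.464×10^-6 C.
Since E is radial and uniform over the Gaussian sphere, Φ = E·4πr² = Q_enc/ε₀.
E = |Q_enc|/(4πε₀r²) = (2.464e-6)/(4π·8.85×10^-12·(0.102)²) = 2.13×10^6 N/C.

E ≈ 2.13×10^6 N/C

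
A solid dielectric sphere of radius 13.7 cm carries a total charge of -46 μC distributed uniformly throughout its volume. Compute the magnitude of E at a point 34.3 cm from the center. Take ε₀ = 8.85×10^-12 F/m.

Use a concentric Gaussian sphere at r = 34.3 cm (r > R, so the entire charge is enclosed).
Q_enc = -46 μC = -4.60×10^-5 C.
Gauss's law: E·4πr² = Q_enc/ε₀.
E = |Q_enc|/(4πε₀r²) = (4.60e-5)/(4π·8.85×10^-12·(0.343)²) = 3.52×10^6 N/C.

3.52×10^6 N/C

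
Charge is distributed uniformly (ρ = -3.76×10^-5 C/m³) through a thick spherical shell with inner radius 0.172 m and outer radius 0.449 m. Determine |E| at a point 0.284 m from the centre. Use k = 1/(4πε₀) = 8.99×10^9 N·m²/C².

Use a concentric Gaussian sphere at r = 0.284 m (within the shell material, 0.172 m < r < 0.449 m).
Only the shell between 0.172 m and r is enclosed: Q_enc = ρ·(4π/3)(r³ − a³) = (-3.76e-5)·(4π/3)·((0.284)³ − (0.172)³) = -2.806×10^-6 C.
Gauss's law: E·4πr² = Q_enc/ε₀.
E = k|Q_enc|/r² = (8.99×10^9)(2.806e-6)/(0.284)² = 3.13e5 N/C.

|E| ≈ 3.13×10^5 N/C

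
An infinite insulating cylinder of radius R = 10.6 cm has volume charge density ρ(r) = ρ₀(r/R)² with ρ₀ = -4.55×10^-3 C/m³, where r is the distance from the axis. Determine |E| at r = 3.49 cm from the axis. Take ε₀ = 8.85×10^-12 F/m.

|E| = 4.86e5 N/C

Take a coaxial cylindrical Gaussian surface of radius r = 3.49 cm and length L (r < R).
λ_enc = ∫₀^r ρ(r')·2πr' dr' = (2πρ₀/R²)·r^4/4 = -9.437×10^-7 C/m.
Gauss's law: E·2πrL = λ_enc L/ε₀.
E = |λ_enc|/(2πε₀r) = (9.437×10^-7)/(2π·8.85×10^-12·0.0349) = 4.86×10^5 N/C.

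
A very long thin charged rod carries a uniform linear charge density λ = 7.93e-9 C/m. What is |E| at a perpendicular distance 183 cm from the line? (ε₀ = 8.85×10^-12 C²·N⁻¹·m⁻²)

Choose a coaxial cylinder of radius r = 183 cm (arbitrary length L) as the Gaussian surface.
Q_enc = λL, so λ_enc = 7.93×10^-9 C/m.
Applying ∮E·dA = Q_enc/ε₀ with the end caps contributing no flux:
E = |λ_enc|/(2πε₀r) = (7.93e-9)/(2π·8.85×10^-12·1.83) = 77.9 N/C.

E = 77.9 N/C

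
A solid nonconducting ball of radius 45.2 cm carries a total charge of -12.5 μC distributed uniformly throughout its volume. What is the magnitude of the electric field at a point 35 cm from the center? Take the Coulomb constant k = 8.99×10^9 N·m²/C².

E ≈ 4.26e5 N/C

By spherical symmetry E is radial; choose a Gaussian sphere of radius r = 35 cm (r < R).
For a uniform sphere the enclosed fraction is (r/R)³, so Q_enc = (-12.5 μC)(0.35/0.452)³ = -5.804e-6 C.
By Gauss's law, ∮E·dA = E·4πr² = Q_enc/ε₀.
E = k|Q_enc|/r² = (8.99×10^9)(5.804×10^-6)/(0.35)² = 4.26×10^5 N/C.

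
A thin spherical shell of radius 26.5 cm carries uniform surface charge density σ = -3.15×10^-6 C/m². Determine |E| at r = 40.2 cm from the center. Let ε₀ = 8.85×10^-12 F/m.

By spherical symmetry E is radial; choose a Gaussian sphere of radius r = 40.2 cm (r > 26.5 cm).
The entire shell is enclosed: Q_enc = σ·4πR² = (-3.15e-6)·4π·(0.265)² = -2.78×10^-6 C.
By Gauss's law, ∮E·dA = E·4πr² = Q_enc/ε₀.
E = |Q_enc|/(4πε₀r²) = (2.78×10^-6)/(4π·8.85×10^-12·(0.402)²) = 1.55×10^5 N/C.

|E| = 1.55e5 N/C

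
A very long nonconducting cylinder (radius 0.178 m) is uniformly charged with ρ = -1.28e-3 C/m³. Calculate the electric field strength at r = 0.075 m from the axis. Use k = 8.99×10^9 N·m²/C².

Coaxial Gaussian cylinder, radius r = 0.075 m, length L (r < R).
Charge inside radius r per length L is ρ·πr²·L, so λ_enc = ρπr² = -2.262e-5 C/m.
Since E is radial and uniform over the curved surface, Φ = E·2πrL = Q_enc/ε₀ = λ_enc L/ε₀.
E = 2k|λ_enc|/r = 2(8.99×10^9)(2.262e-5)/(0.075) = 5.42×10^6 N/C.

5.42e6 V/m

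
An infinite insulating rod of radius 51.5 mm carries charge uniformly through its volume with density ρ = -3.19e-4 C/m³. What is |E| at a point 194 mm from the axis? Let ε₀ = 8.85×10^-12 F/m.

E ≈ 2.46e5 N/C

Take a coaxial cylindrical Gaussian surface of radius r = 194 mm and length L (r > 51.5 mm, full cross-section enclosed).
λ_enc = ρ·πR² = (-3.19×10^-4)π(0.0515)² = -2.658×10^-6 C/m.
Since E is radial and uniform over the curved surface, Φ = E·2πrL = Q_enc/ε₀ = λ_enc L/ε₀.
E = |λ_enc|/(2πε₀r) = (2.658×10^-6)/(2π·8.85×10^-12·0.194) = 2.46×10^5 N/C.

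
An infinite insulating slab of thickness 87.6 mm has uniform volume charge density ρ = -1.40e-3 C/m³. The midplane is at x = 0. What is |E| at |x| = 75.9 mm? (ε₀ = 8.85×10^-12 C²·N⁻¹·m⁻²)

E ≈ 6.93e6 V/m

The point |x| = 75.9 mm lies outside the slab (half-thickness 0.0438 m). A symmetric pillbox spanning the full slab encloses Q_enc = ρ·d·A.
Flux = 2EA ⇒ E = |ρ|d/(2ε₀), independent of distance outside.
E = (1.40×10^-3)(0.0876)/(2·8.85×10^-12) = 6.93×10^6 N/C.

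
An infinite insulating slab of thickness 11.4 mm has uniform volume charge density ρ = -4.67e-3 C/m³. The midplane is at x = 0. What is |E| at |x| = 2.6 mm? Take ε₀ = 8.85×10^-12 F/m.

|E| ≈ 1.37×10^6 N/C

By symmetry E is perpendicular to the slab. A Gaussian pillbox from −2.6 mm to +2.6 mm (face area A) lies entirely within the slab.
Q_enc = ρ·(2x)·A and flux = 2EA, so 2EA = 2ρxA/ε₀ ⇒ E = |ρ|x/ε₀.
E = (4.67e-3)(0.0026)/(8.85×10^-12) = 1.37×10^6 N/C.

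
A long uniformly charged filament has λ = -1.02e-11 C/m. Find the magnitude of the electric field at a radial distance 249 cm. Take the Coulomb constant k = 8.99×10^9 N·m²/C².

|E| = 7.37e-2 N/C

Coaxial Gaussian cylinder, radius r = 249 cm, length L.
Q_enc = λL, so λ_enc = -1.02e-11 C/m.
Since E is radial and uniform over the curved surface, Φ = E·2πrL = Q_enc/ε₀ = λ_enc L/ε₀.
E = 2k|λ_enc|/r = 2(8.99×10^9)(1.02×10^-11)/(2.49) = 7.37×10^-2 N/C.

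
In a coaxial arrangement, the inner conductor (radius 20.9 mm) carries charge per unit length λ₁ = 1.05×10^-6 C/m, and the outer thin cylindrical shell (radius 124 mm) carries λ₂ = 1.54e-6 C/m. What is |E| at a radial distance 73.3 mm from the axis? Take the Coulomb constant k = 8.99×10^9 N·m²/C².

E = 2.58e5 V/m

Take a coaxial cylindrical Gaussian surface of radius r = 73.3 mm and length L (between the conductors, 20.9 mm < r < 124 mm).
The shell at 124 mm lies outside the Gaussian surface, so λ_enc = λ₁ = 1.05e-6 C/m.
Since E is radial and uniform over the curved surface, Φ = E·2πrL = Q_enc/ε₀ = λ_enc L/ε₀.
E = 2k|λ_enc|/r = 2(8.99×10^9)(1.05e-6)/(0.0733) = 2.58e5 N/C.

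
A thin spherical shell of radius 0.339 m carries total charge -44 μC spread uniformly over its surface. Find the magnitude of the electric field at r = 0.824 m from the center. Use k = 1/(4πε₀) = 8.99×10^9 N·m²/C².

Take a concentric spherical Gaussian surface of radius r = 0.824 m (r > 0.339 m).
The entire shell is enclosed: Q_enc = -4.40e-5 C.
Applying ∮E·dA = Q_enc/ε₀ with Φ = E(4πr²):
E = k|Q_enc|/r² = (8.99×10^9)(4.40×10^-5)/(0.824)² = 5.83e5 N/C.

E ≈ 5.83e5 N/C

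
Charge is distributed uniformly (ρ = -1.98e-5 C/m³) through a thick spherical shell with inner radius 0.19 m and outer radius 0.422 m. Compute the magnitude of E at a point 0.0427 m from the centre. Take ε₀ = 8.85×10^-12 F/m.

|E| = 0 N/C

Use a concentric Gaussian sphere at r = 0.0427 m (r < 0.19 m, inside the empty cavity).
No charge is enclosed, so by Gauss's law E·4πr² = 0 ⇒ E = 0.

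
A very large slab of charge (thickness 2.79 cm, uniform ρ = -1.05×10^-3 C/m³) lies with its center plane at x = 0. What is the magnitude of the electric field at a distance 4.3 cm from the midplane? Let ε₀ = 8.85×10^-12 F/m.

The point |x| = 4.3 cm lies outside the slab (half-thickness 0.01395 m). A symmetric pillbox spanning the full slab encloses Q_enc = ρ·d·A.
Flux = 2EA ⇒ E = |ρ|d/(2ε₀), independent of distance outside.
E = (1.05e-3)(0.0279)/(2·8.85×10^-12) = 1.66×10^6 N/C.

|E| ≈ 1.66×10^6 V/m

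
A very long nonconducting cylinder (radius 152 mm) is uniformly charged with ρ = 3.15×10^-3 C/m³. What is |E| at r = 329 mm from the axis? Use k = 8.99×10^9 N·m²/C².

|E| = 1.25×10^7 N/C

Choose a coaxial cylinder of radius r = 329 mm (arbitrary length L) as the Gaussian surface (r > 152 mm, full cross-section enclosed).
λ_enc = ρ·πR² = (3.15e-3)π(0.152)² = 2.286×10^-4 C/m.
By Gauss's law (flux through the curved wall only), E·2πrL = λ_enc L/ε₀.
E = 2k|λ_enc|/r = 2(8.99×10^9)(2.286×10^-4)/(0.329) = 1.25e7 N/C.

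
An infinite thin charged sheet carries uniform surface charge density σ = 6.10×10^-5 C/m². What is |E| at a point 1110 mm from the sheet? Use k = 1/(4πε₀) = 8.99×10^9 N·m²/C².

By planar symmetry E is perpendicular to the sheet and uniform; use a Gaussian pillbox with flat faces of area A on each side of the sheet.
Only the two end caps contribute flux: Φ = 2EA. With Q_enc = σA, Gauss's law gives E = |σ|/(2ε₀).
E = 2πk|σ| = 2π(8.99×10^9)(6.10e-5) = 3.45×10^6 N/C.

|E| = 3.45×10^6 V/m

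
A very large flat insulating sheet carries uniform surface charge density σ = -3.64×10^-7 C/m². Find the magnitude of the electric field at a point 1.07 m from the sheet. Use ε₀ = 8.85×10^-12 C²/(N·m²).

Choose a cylindrical pillbox piercing the sheet, end faces (area A) parallel to it.
Only the two end caps contribute flux: Φ = 2EA. With Q_enc = σA, Gauss's law gives E = |σ|/(2ε₀).
E = |σ|/(2ε₀) = (3.64×10^-7)/(2·8.85×10^-12) = 2.06×10^4 N/C.

|E| ≈ 2.06e4 N/C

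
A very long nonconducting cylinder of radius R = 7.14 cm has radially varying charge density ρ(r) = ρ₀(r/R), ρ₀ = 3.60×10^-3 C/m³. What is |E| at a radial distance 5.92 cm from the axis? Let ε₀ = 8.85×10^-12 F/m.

Coaxial Gaussian cylinder, radius r = 5.92 cm, length L (r < R).
Integrating ρ over the cross-section to radius r: λ_enc = (2πρ₀/R) ∫₀^r r'^2 dr' = 2πρ₀ r^3/(3·R) = 2.191×10^-5 C/m.
Since E is radial and uniform over the curved surface, Φ = E·2πrL = Q_enc/ε₀ = λ_enc L/ε₀.
E = |λ_enc|/(2πε₀r) = (2.191e-5)/(2π·8.85×10^-12·0.0592) = 6.66e6 N/C.

|E| = 6.66×10^6 N/C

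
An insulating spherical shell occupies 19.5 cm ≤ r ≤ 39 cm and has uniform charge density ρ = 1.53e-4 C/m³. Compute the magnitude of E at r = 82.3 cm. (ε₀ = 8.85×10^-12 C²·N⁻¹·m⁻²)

Symmetry ⇒ E = E(r) r̂. Gaussian sphere of radius r = 82.3 cm (r > 39 cm, enclosing the whole shell).
Q_enc = ρ·(4π/3)(b³ − a³) = (1.53e-4)·(4π/3)·((0.39)³ − (0.195)³) = 3.326e-5 C.
Gauss's law: E·4πr² = Q_enc/ε₀.
E = |Q_enc|/(4πε₀r²) = (3.326×10^-5)/(4π·8.85×10^-12·(0.823)²) = 4.42×10^5 N/C.

|E| ≈ 4.42×10^5 N/C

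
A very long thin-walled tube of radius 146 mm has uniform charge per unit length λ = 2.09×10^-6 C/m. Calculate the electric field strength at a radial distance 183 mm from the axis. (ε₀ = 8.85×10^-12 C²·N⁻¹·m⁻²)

Coaxial Gaussian cylinder, radius r = 183 mm, length L (r > 146 mm).
The full line charge is enclosed: λ_enc = 2.09e-6 C/m.
By Gauss's law (flux through the curved wall only), E·2πrL = λ_enc L/ε₀.
E = |λ_enc|/(2πε₀r) = (2.09×10^-6)/(2π·8.85×10^-12·0.183) = 2.05e5 N/C.

2.05×10^5 N/C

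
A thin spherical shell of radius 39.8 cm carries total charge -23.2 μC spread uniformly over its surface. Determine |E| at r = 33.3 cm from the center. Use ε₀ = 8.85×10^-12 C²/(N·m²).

Symmetry ⇒ E = E(r) r̂. Gaussian sphere of radius r = 33.3 cm (inside the shell, r < 39.8 cm).
All the charge is outside the Gaussian surface: Q_enc = 0, hence E = 0 everywhere inside the shell.

E = 0 (no enclosed charge)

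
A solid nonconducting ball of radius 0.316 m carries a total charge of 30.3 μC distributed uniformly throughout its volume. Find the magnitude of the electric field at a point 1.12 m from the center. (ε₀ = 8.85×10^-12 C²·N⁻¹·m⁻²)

Symmetry ⇒ E = E(r) r̂. Gaussian sphere of radius r = 1.12 m (r > R, so the entire charge is enclosed).
Q_enc = 30.3 μC = 3.03×10^-5 C.
Gauss's law: E·4πr² = Q_enc/ε₀.
E = |Q_enc|/(4πε₀r²) = (3.03e-5)/(4π·8.85×10^-12·(1.12)²) = 2.17e5 N/C.

2.17e5 N/C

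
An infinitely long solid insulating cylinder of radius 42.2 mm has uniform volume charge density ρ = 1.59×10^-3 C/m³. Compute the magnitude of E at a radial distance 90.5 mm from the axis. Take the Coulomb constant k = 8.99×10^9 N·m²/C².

Choose a coaxial cylinder of radius r = 90.5 mm (arbitrary length L) as the Gaussian surface (r > 42.2 mm, full cross-section enclosed).
λ_enc = ρ·πR² = (1.59×10^-3)π(0.0422)² = 8.896×10^-6 C/m.
Applying ∮E·dA = Q_enc/ε₀ with the end caps contributing no flux:
E = 2k|λ_enc|/r = 2(8.99×10^9)(8.896e-6)/(0.0905) = 1.77×10^6 N/C.

E ≈ 1.77×10^6 N/C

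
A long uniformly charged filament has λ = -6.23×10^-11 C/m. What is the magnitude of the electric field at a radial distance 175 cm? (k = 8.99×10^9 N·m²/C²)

|E| = 0.64 N/C

Choose a coaxial cylinder of radius r = 175 cm (arbitrary length L) as the Gaussian surface.
Q_enc = λL, so λ_enc = -6.23×10^-11 C/m.
Since E is radial and uniform over the curved surface, Φ = E·2πrL = Q_enc/ε₀ = λ_enc L/ε₀.
E = 2k|λ_enc|/r = 2(8.99×10^9)(6.23×10^-11)/(1.75) = 0.64 N/C.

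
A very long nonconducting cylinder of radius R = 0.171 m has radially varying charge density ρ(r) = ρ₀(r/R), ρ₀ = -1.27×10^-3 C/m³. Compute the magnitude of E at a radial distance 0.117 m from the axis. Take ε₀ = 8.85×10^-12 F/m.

|E| = 3.83×10^6 N/C

By cylindrical symmetry E is radial; use a coaxial Gaussian cylinder of radius 0.117 m and length L (r < R).
λ_enc = ∫₀^r ρ(r')·2πr' dr' = (2πρ₀/R)·r^3/3 = -2.491e-5 C/m.
Since E is radial and uniform over the curved surface, Φ = E·2πrL = Q_enc/ε₀ = λ_enc L/ε₀.
E = |λ_enc|/(2πε₀r) = (2.491×10^-5)/(2π·8.85×10^-12·0.117) = 3.83×10^6 N/C.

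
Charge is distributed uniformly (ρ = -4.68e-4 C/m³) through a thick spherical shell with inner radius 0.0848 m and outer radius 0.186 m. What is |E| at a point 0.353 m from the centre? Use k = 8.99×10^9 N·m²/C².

E = 8.24e5 V/m

Take a concentric spherical Gaussian surface of radius r = 0.353 m (r > 0.186 m, enclosing the whole shell).
Q_enc = ρ·(4π/3)(b³ − a³) = (-4.68×10^-4)·(4π/3)·((0.186)³ − (0.0848)³) = -1.142×10^-5 C.
By Gauss's law, ∮E·dA = E·4πr² = Q_enc/ε₀.
E = k|Q_enc|/r² = (8.99×10^9)(1.142e-5)/(0.353)² = 8.24×10^5 N/C.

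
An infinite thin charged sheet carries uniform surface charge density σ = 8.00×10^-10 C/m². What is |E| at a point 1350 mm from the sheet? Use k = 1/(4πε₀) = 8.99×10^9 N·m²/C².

Choose a cylindrical pillbox piercing the sheet, end faces (area A) parallel to it.
Flux Φ = 2EA and Q_enc = σA, so 2EA = σA/ε₀ ⇒ E = |σ|/(2ε₀), independent of distance.
E = 2πk|σ| = 2π(8.99×10^9)(8.00×10^-10) = 45.2 N/C.

|E| = 45.2 N/C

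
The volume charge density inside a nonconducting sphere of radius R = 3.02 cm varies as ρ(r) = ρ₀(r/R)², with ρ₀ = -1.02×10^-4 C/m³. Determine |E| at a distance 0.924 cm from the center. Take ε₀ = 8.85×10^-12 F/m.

|E| ≈ 1.99×10^3 N/C

Use a concentric Gaussian sphere at r = 0.924 cm (r < R).
Q_enc = ∫₀^r ρ(r')·4πr'² dr' = (4πρ₀/R²) ∫₀^r r'^4 dr' = 4πρ₀ r^5/(5·R²) = -1.893×10^-11 C.
Gauss's law: E·4πr² = Q_enc/ε₀.
E = |Q_enc|/(4πε₀r²) = (1.893×10^-11)/(4π·8.85×10^-12·(0.00924)²) = 1.99e3 N/C.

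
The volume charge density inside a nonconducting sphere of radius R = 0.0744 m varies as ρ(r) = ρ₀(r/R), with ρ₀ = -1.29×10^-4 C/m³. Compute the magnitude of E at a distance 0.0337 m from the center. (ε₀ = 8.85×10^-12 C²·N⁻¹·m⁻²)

|E| = 5.56×10^4 N/C

By spherical symmetry E is radial; choose a Gaussian sphere of radius r = 0.0337 m (r < R).
Q_enc = ∫₀^r ρ(r')·4πr'² dr' = (4πρ₀/R) ∫₀^r r'^3 dr' = 4πρ₀ r^4/(4·R) = -7.026×10^-9 C.
Gauss's law: E·4πr² = Q_enc/ε₀.
E = |Q_enc|/(4πε₀r²) = (7.026×10^-9)/(4π·8.85×10^-12·(0.0337)²) = 5.56×10^4 N/C.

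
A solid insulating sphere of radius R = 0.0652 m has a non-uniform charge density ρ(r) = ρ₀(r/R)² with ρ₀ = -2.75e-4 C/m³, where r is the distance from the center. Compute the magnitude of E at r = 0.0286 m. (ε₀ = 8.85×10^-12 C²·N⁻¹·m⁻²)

3.42×10^4 N/C

By spherical symmetry E is radial; choose a Gaussian sphere of radius r = 0.0286 m (r < R).
Q_enc = ∫₀^r ρ(r')·4πr'² dr' = (4πρ₀/R²) ∫₀^r r'^4 dr' = 4πρ₀ r^5/(5·R²) = -3.111×10^-9 C.
Applying ∮E·dA = Q_enc/ε₀ with Φ = E(4πr²):
E = |Q_enc|/(4πε₀r²) = (3.111×10^-9)/(4π·8.85×10^-12·(0.0286)²) = 3.42e4 N/C.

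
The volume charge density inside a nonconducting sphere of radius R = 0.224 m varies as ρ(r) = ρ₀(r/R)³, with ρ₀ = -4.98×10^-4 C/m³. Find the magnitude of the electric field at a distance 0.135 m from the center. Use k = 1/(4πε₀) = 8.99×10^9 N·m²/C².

2.77e5 N/C

Take a concentric spherical Gaussian surface of radius r = 0.135 m (r < R).
Integrate the density: Q_enc = 4π ∫₀^r ρ₀(r'/R)^3 r'² dr' = 4πρ₀ r^6/(6·R³) = -5.618×10^-7 C.
By Gauss's law, ∮E·dA = E·4πr² = Q_enc/ε₀.
E = k|Q_enc|/r² = (8.99×10^9)(5.618×10^-7)/(0.135)² = 2.77×10^5 N/C.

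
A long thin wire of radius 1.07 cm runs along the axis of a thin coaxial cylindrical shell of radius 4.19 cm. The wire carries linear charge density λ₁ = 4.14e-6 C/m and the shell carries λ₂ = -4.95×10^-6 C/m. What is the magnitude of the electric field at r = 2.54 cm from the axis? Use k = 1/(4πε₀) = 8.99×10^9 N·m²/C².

|E| = 2.93×10^6 V/m

Choose a coaxial cylinder of radius r = 2.54 cm (arbitrary length L) as the Gaussian surface (between the conductors, 1.07 cm < r < 4.19 cm).
The shell at 4.19 cm lies outside the Gaussian surface, so λ_enc = λ₁ = 4.14×10^-6 C/m.
By Gauss's law (flux through the curved wall only), E·2πrL = λ_enc L/ε₀.
E = 2k|λ_enc|/r = 2(8.99×10^9)(4.14×10^-6)/(0.0254) = 2.93×10^6 N/C.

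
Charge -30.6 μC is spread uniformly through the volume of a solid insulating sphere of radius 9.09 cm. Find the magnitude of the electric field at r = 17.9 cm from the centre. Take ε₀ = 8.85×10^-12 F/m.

E ≈ 8.59×10^6 N/C

By spherical symmetry E is radial; choose a Gaussian sphere of radius r = 17.9 cm (r > R, so the entire charge is enclosed).
Q_enc = -30.6 μC = -3.06×10^-5 C.
Since E is radial and uniform over the Gaussian sphere, Φ = E·4πr² = Q_enc/ε₀.
E = |Q_enc|/(4πε₀r²) = (3.06×10^-5)/(4π·8.85×10^-12·(0.179)²) = 8.59×10^6 N/C.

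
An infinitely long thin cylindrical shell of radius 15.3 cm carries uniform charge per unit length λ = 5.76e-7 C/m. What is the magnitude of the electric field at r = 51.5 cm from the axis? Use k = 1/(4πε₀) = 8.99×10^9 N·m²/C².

Coaxial Gaussian cylinder, radius r = 51.5 cm, length L (r > 15.3 cm).
The full line charge is enclosed: λ_enc = 5.76×10^-7 C/m.
By Gauss's law (flux through the curved wall only), E·2πrL = λ_enc L/ε₀.
E = 2k|λ_enc|/r = 2(8.99×10^9)(5.76e-7)/(0.515) = 2.01×10^4 N/C.

E = 2.01×10^4 V/m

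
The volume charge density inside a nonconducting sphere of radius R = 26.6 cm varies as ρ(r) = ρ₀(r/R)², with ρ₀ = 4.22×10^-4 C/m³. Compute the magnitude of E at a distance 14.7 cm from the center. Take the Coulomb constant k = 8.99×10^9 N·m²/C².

E ≈ 4.28e5 N/C

Use a concentric Gaussian sphere at r = 14.7 cm (r < R).
Q_enc = ∫₀^r ρ(r')·4πr'² dr' = (4πρ₀/R²) ∫₀^r r'^4 dr' = 4πρ₀ r^5/(5·R²) = 1.029×10^-6 C.
Gauss's law: E·4πr² = Q_enc/ε₀.
E = k|Q_enc|/r² = (8.99×10^9)(1.029e-6)/(0.147)² = 4.28e5 N/C.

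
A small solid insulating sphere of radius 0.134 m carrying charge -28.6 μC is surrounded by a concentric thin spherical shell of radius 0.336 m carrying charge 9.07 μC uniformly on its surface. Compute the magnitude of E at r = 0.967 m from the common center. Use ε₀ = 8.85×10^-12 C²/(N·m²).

Symmetry ⇒ E = E(r) r̂. Gaussian sphere of radius r = 0.967 m (r > 0.336 m, enclosing both).
Q_enc = (-28.6 μC) + (9.07 μC) = -1.953×10^-5 C.
By Gauss's law, ∮E·dA = E·4πr² = Q_enc/ε₀.
E = |Q_enc|/(4πε₀r²) = (1.953×10^-5)/(4π·8.85×10^-12·(0.967)²) = 1.88×10^5 N/C.

E = 1.88e5 N/C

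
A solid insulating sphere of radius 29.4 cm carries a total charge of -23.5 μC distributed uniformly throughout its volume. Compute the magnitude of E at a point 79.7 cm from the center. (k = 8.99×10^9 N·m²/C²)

By spherical symmetry E is radial; choose a Gaussian sphere of radius r = 79.7 cm (r > R, so the entire charge is enclosed).
Q_enc = -23.5 μC = -2.35×10^-5 C.
Since E is radial and uniform over the Gaussian sphere, Φ = E·4πr² = Q_enc/ε₀.
E = k|Q_enc|/r² = (8.99×10^9)(2.35×10^-5)/(0.797)² = 3.33×10^5 N/C.

|E| ≈ 3.33×10^5 V/m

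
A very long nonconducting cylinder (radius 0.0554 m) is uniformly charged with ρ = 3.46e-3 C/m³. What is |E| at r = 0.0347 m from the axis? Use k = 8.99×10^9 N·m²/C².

By cylindrical symmetry E is radial; use a coaxial Gaussian cylinder of radius 0.0347 m and length L (r < R).
Charge inside radius r per length L is ρ·πr²·L, so λ_enc = ρπr² = 1.309×10^-5 C/m.
Applying ∮E·dA = Q_enc/ε₀ with the end caps contributing no flux:
E = 2k|λ_enc|/r = 2(8.99×10^9)(1.309×10^-5)/(0.0347) = 6.78×10^6 N/C.

6.78×10^6 N/C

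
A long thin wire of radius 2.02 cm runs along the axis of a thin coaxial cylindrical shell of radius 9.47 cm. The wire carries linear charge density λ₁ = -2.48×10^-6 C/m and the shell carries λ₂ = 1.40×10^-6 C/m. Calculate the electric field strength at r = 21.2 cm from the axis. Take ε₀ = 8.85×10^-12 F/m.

E ≈ 9.16×10^4 N/C

Take a coaxial cylindrical Gaussian surface of radius r = 21.2 cm and length L (r > 9.47 cm, enclosing both).
λ_enc = λ₁ + λ₂ = (-2.48e-6) + (1.40e-6) = -1.08×10^-6 C/m.
Gauss's law: E·2πrL = λ_enc L/ε₀.
E = |λ_enc|/(2πε₀r) = (1.08e-6)/(2π·8.85×10^-12·0.212) = 9.16×10^4 N/C.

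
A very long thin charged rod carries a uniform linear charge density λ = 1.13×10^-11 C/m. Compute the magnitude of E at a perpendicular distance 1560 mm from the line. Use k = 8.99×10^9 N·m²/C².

0.13 N/C

Coaxial Gaussian cylinder, radius r = 1560 mm, length L.
Q_enc = λL, so λ_enc = 1.13e-11 C/m.
By Gauss's law (flux through the curved wall only), E·2πrL = λ_enc L/ε₀.
E = 2k|λ_enc|/r = 2(8.99×10^9)(1.13e-11)/(1.56) = 0.13 N/C.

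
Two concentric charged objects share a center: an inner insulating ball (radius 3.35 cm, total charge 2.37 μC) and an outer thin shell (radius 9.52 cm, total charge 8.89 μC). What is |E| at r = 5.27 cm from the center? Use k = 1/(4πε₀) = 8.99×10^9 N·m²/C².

Symmetry ⇒ E = E(r) r̂. Gaussian sphere of radius r = 5.27 cm (between the bodies, 3.35 cm < r < 9.52 cm).
The shell at 9.52 cm lies outside the Gaussian surface, so Q_enc = 2.37 μC = 2.37×10^-6 C.
Since E is radial and uniform over the Gaussian sphere, Φ = E·4πr² = Q_enc/ε₀.
E = k|Q_enc|/r² = (8.99×10^9)(2.37×10^-6)/(0.0527)² = 7.67×10^6 N/C.

7.67×10^6 N/C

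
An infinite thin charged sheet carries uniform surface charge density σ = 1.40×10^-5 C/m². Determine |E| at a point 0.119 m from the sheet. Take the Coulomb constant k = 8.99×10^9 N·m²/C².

By planar symmetry E is perpendicular to the sheet and uniform; use a Gaussian pillbox with flat faces of area A on each side of the sheet.
Flux Φ = 2EA and Q_enc = σA, so 2EA = σA/ε₀ ⇒ E = |σ|/(2ε₀), independent of distance.
E = 2πk|σ| = 2π(8.99×10^9)(1.40×10^-5) = 7.91×10^5 N/C.

E ≈ 7.91×10^5 N/C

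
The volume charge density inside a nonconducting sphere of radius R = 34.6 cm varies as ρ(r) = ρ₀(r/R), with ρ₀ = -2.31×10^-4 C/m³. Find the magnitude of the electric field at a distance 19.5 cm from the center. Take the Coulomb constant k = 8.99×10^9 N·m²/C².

7.17e5 V/m

Symmetry ⇒ E = E(r) r̂. Gaussian sphere of radius r = 19.5 cm (r < R).
Integrate the density: Q_enc = 4π ∫₀^r ρ₀(r'/R)^1 r'² dr' = 4πρ₀ r^4/(4·R) = -3.033×10^-6 C.
Since E is radial and uniform over the Gaussian sphere, Φ = E·4πr² = Q_enc/ε₀.
E = k|Q_enc|/r² = (8.99×10^9)(3.033×10^-6)/(0.195)² = 7.17×10^5 N/C.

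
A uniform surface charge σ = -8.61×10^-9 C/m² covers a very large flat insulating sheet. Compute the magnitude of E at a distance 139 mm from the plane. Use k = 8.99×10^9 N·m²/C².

By planar symmetry E is perpendicular to the sheet and uniform; use a Gaussian pillbox with flat faces of area A on each side of the sheet.
Flux Φ = 2EA and Q_enc = σA, so 2EA = σA/ε₀ ⇒ E = |σ|/(2ε₀), independent of distance.
E = 2πk|σ| = 2π(8.99×10^9)(8.61e-9) = 486 N/C.

E ≈ 486 V/m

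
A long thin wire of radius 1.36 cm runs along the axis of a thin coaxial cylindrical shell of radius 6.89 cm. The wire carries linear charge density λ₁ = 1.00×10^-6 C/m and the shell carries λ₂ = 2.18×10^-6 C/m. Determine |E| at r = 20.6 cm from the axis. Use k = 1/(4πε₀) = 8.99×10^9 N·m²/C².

2.78×10^5 N/C

Coaxial Gaussian cylinder, radius r = 20.6 cm, length L (r > 6.89 cm, enclosing both).
λ_enc = λ₁ + λ₂ = (1.00e-6) + (2.18e-6) = 3.18e-6 C/m.
By Gauss's law (flux through the curved wall only), E·2πrL = λ_enc L/ε₀.
E = 2k|λ_enc|/r = 2(8.99×10^9)(3.18×10^-6)/(0.206) = 2.78×10^5 N/C.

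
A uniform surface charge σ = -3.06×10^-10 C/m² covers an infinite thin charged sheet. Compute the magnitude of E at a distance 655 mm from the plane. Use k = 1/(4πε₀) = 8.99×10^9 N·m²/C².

E = 17.3 N/C

By planar symmetry E is perpendicular to the sheet and uniform; use a Gaussian pillbox with flat faces of area A on each side of the sheet.
Only the two end caps contribute flux: Φ = 2EA. With Q_enc = σA, Gauss's law gives E = |σ|/(2ε₀).
E = 2πk|σ| = 2π(8.99×10^9)(3.06e-10) = 17.3 N/C.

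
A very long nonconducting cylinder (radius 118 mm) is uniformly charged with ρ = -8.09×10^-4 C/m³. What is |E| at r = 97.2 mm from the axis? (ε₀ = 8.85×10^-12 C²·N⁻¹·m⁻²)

E = 4.44e6 V/m

Take a coaxial cylindrical Gaussian surface of radius r = 97.2 mm and length L (r < R).
Charge inside radius r per length L is ρ·πr²·L, so λ_enc = ρπr² = -2.401×10^-5 C/m.
Gauss's law: E·2πrL = λ_enc L/ε₀.
E = |λ_enc|/(2πε₀r) = (2.401e-5)/(2π·8.85×10^-12·0.0972) = 4.44×10^6 N/C.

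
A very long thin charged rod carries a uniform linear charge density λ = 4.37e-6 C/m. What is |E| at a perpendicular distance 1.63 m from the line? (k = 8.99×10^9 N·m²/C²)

Take a coaxial cylindrical Gaussian surface of radius r = 1.63 m and length L.
Q_enc = λL, so λ_enc = 4.37×10^-6 C/m.
Gauss's law: E·2πrL = λ_enc L/ε₀.
E = 2k|λ_enc|/r = 2(8.99×10^9)(4.37×10^-6)/(1.63) = 4.82e4 N/C.

E = 4.82×10^4 V/m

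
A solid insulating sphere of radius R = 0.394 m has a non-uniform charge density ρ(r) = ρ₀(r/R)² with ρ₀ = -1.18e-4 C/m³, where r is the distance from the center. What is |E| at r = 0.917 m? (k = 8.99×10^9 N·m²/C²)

1.94×10^5 V/m

Use a concentric Gaussian sphere at r = 0.917 m (r > R, all charge enclosed).
Q_enc = 4π ∫₀^R ρ₀(r'/R)^2 r'² dr' = 4πρ₀R³/5 = -1.814×10^-5 C.
Gauss's law: E·4πr² = Q_enc/ε₀.
E = k|Q_enc|/r² = (8.99×10^9)(1.814×10^-5)/(0.917)² = 1.94×10^5 N/C.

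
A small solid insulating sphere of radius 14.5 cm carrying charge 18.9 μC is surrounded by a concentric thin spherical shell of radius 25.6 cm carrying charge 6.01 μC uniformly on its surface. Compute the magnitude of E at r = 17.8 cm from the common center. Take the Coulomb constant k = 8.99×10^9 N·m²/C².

Symmetry ⇒ E = E(r) r̂. Gaussian sphere of radius r = 17.8 cm (between the bodies, 14.5 cm < r < 25.6 cm).
The shell at 25.6 cm lies outside the Gaussian surface, so Q_enc = 18.9 μC = 1.89e-5 C.
Gauss's law: E·4πr² = Q_enc/ε₀.
E = k|Q_enc|/r² = (8.99×10^9)(1.89×10^-5)/(0.178)² = 5.36×10^6 N/C.

5.36e6 N/C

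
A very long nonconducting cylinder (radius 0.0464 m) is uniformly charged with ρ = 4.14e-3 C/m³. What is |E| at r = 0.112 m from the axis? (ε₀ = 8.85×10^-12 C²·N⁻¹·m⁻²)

Choose a coaxial cylinder of radius r = 0.112 m (arbitrary length L) as the Gaussian surface (r > 0.0464 m, full cross-section enclosed).
λ_enc = ρ·πR² = (4.14×10^-3)π(0.0464)² = 2.80e-5 C/m.
Applying ∮E·dA = Q_enc/ε₀ with the end caps contributing no flux:
E = |λ_enc|/(2πε₀r) = (2.80×10^-5)/(2π·8.85×10^-12·0.112) = 4.50×10^6 N/C.

4.50×10^6 N/C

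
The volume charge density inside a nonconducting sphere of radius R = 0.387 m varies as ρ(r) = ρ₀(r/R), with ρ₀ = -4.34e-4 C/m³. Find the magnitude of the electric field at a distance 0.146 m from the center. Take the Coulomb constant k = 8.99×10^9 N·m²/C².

Take a concentric spherical Gaussian surface of radius r = 0.146 m (r < R).
Integrate the density: Q_enc = 4π ∫₀^r ρ₀(r'/R)^1 r'² dr' = 4πρ₀ r^4/(4·R) = -1.601×10^-6 C.
Since E is radial and uniform over the Gaussian sphere, Φ = E·4πr² = Q_enc/ε₀.
E = k|Q_enc|/r² = (8.99×10^9)(1.601×10^-6)/(0.146)² = 6.75e5 N/C.

E = 6.75×10^5 N/C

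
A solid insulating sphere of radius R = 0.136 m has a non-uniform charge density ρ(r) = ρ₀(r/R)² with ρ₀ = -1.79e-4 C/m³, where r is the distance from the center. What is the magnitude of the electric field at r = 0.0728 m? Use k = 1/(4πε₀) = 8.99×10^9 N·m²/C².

Symmetry ⇒ E = E(r) r̂. Gaussian sphere of radius r = 0.0728 m (r < R).
Integrate the density: Q_enc = 4π ∫₀^r ρ₀(r'/R)^2 r'² dr' = 4πρ₀ r^5/(5·R²) = -4.974×10^-8 C.
Applying ∮E·dA = Q_enc/ε₀ with Φ = E(4πr²):
E = k|Q_enc|/r² = (8.99×10^9)(4.974×10^-8)/(0.0728)² = 8.44×10^4 N/C.

|E| ≈ 8.44×10^4 N/C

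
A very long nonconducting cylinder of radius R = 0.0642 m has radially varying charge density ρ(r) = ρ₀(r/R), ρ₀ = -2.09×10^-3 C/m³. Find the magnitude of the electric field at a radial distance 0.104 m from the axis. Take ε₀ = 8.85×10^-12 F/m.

E ≈ 3.12×10^6 V/m

Choose a coaxial cylinder of radius r = 0.104 m (arbitrary length L) as the Gaussian surface (r > R, full charge per length enclosed).
λ_enc = 2π ∫₀^R ρ₀(r'/R)^1 r' dr' = 2πρ₀R²/3 = -1.804×10^-5 C/m.
Applying ∮E·dA = Q_enc/ε₀ with the end caps contributing no flux:
E = |λ_enc|/(2πε₀r) = (1.804×10^-5)/(2π·8.85×10^-12·0.104) = 3.12×10^6 N/C.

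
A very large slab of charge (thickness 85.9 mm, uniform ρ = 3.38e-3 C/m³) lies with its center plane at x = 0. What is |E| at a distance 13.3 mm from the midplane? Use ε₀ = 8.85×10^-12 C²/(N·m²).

By symmetry E is perpendicular to the slab. A Gaussian pillbox from −13.3 mm to +13.3 mm (face area A) lies entirely within the slab.
Q_enc = ρ·(2x)·A and flux = 2EA, so 2EA = 2ρxA/ε₀ ⇒ E = |ρ|x/ε₀.
E = (3.38×10^-3)(0.0133)/(8.85×10^-12) = 5.08×10^6 N/C.

|E| = 5.08e6 N/C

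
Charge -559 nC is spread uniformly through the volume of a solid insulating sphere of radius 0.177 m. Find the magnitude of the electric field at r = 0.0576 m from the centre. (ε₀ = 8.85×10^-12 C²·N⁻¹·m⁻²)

|E| ≈ 5.22×10^4 N/C

By spherical symmetry E is radial; choose a Gaussian sphere of radius r = 0.0576 m (r < R).
Only the charge within r is enclosed: Q_enc = Q·(r/R)³ = (-559 nC)·(0.0576 m/0.177 m)³ = -1.926×10^-8 C.
Gauss's law: E·4πr² = Q_enc/ε₀.
E = |Q_enc|/(4πε₀r²) = (1.926×10^-8)/(4π·8.85×10^-12·(0.0576)²) = 5.22×10^4 N/C.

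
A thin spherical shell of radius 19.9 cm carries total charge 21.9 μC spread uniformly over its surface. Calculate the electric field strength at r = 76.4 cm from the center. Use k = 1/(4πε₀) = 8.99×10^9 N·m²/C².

E = 3.37×10^5 N/C

Symmetry ⇒ E = E(r) r̂. Gaussian sphere of radius r = 76.4 cm (r > 19.9 cm).
The entire shell is enclosed: Q_enc = 2.19×10^-5 C.
Since E is radial and uniform over the Gaussian sphere, Φ = E·4πr² = Q_enc/ε₀.
E = k|Q_enc|/r² = (8.99×10^9)(2.19×10^-5)/(0.764)² = 3.37e5 N/C.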